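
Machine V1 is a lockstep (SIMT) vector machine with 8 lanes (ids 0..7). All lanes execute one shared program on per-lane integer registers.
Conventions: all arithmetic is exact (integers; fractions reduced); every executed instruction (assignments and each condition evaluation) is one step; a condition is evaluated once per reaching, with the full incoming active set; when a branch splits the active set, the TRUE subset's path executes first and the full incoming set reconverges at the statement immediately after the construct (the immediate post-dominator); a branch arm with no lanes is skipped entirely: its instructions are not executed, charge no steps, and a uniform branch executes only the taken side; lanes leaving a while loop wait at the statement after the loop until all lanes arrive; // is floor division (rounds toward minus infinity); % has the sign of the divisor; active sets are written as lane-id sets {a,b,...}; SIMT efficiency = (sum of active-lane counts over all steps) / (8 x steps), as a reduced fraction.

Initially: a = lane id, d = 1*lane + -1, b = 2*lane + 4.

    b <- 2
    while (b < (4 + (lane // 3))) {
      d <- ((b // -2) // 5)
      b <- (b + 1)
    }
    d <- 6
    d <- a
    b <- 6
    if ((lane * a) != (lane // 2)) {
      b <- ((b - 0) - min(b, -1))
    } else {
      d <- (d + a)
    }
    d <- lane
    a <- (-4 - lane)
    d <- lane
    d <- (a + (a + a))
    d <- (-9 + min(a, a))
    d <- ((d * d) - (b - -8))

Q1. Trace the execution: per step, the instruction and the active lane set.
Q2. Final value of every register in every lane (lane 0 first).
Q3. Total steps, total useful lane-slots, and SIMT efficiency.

step 0: b <- 2                       {0,1,2,3,4,5,6,7}
step 1: eval (b < (4 + (lane // 3))) {0,1,2,3,4,5,6,7}
step 2: d <- ((b // -2) // 5)        {0,1,2,3,4,5,6,7}
step 3: b <- (b + 1)                 {0,1,2,3,4,5,6,7}
step 4: eval (b < (4 + (lane // 3))) {0,1,2,3,4,5,6,7}
step 5: d <- ((b // -2) // 5)        {0,1,2,3,4,5,6,7}
step 6: b <- (b + 1)                 {0,1,2,3,4,5,6,7}
step 7: eval (b < (4 + (lane // 3))) {0,1,2,3,4,5,6,7}
step 8: d <- ((b // -2) // 5)        {3,4,5,6,7}
step 9: b <- (b + 1)                 {3,4,5,6,7}
step 10: eval (b < (4 + (lane // 3))) {3,4,5,6,7}
step 11: d <- ((b // -2) // 5)        {6,7}
step 12: b <- (b + 1)                 {6,7}
step 13: eval (b < (4 + (lane // 3))) {6,7}
step 14: d <- 6                       {0,1,2,3,4,5,6,7}
step 15: d <- a                       {0,1,2,3,4,5,6,7}
step 16: b <- 6                       {0,1,2,3,4,5,6,7}
step 17: eval ((lane * a) != (lane // 2)) {0,1,2,3,4,5,6,7}
step 18: b <- ((b - 0) - min(b, -1))  {1,2,3,4,5,6,7}
step 19: d <- (d + a)                 {0}
step 20: d <- lane                    {0,1,2,3,4,5,6,7}
step 21: a <- (-4 - lane)             {0,1,2,3,4,5,6,7}
step 22: d <- lane                    {0,1,2,3,4,5,6,7}
step 23: d <- (a + (a + a))           {0,1,2,3,4,5,6,7}
step 24: d <- (-9 + min(a, a))        {0,1,2,3,4,5,6,7}
step 25: d <- ((d * d) - (b - -8))    {0,1,2,3,4,5,6,7}

Answer: 26 steps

a: -4,-5,-6,-7,-8,-9,-10,-11
d: 155,181,210,241,274,309,346,385
b: 6,7,7,7,7,7,7,7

steps = 26; useful = 173; efficiency = 173/208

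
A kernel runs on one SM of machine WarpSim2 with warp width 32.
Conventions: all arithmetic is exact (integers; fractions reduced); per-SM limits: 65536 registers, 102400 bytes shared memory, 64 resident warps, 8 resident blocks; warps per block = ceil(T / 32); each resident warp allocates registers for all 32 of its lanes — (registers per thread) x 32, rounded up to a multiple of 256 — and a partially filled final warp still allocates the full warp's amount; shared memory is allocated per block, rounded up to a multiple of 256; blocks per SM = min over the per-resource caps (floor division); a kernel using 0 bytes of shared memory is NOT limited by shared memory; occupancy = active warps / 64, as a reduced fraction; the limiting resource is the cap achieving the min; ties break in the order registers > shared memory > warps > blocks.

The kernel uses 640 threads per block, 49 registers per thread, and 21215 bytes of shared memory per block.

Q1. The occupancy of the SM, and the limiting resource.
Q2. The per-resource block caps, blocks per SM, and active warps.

Answer: occupancy 5/16, limited by registers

registers: 1 block
shared memory: 4 blocks
warps: 3 blocks
blocks: 8 blocks

Answer: 1 block, 20 active warps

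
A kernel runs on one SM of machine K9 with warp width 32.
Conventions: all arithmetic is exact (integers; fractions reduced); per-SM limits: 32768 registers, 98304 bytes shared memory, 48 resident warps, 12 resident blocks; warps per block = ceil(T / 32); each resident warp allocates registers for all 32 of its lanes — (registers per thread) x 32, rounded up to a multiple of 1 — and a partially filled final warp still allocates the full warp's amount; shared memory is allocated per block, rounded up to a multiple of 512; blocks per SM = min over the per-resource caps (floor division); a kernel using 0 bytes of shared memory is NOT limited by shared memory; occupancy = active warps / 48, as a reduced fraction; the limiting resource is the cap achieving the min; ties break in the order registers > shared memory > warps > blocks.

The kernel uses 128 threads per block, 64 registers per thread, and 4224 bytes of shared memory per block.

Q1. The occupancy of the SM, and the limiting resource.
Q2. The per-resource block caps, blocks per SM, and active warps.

Answer: occupancy 1/3, limited by registers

registers: 4 blocks
shared memory: 21 blocks
warps: 12 blocks
blocks: 12 blocks

Answer: 4 blocks, 16 active warps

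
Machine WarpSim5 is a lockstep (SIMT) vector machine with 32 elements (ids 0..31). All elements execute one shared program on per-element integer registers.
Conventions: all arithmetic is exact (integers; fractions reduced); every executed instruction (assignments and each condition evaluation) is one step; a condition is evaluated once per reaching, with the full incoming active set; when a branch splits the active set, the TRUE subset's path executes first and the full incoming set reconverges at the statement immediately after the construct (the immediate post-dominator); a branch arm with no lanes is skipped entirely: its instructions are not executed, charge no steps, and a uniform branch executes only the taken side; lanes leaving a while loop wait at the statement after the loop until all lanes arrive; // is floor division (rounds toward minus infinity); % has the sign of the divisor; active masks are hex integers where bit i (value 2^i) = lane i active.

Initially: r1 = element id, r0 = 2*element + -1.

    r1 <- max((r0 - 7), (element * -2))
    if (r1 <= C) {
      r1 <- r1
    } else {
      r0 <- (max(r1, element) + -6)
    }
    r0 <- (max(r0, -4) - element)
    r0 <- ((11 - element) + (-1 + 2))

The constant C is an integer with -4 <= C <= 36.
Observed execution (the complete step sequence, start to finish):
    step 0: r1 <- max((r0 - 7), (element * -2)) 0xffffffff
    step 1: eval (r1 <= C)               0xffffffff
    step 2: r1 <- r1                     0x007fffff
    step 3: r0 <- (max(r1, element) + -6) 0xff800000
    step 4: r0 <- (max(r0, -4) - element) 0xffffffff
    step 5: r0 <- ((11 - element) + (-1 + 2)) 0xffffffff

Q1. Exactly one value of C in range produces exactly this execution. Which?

Answer: C = 36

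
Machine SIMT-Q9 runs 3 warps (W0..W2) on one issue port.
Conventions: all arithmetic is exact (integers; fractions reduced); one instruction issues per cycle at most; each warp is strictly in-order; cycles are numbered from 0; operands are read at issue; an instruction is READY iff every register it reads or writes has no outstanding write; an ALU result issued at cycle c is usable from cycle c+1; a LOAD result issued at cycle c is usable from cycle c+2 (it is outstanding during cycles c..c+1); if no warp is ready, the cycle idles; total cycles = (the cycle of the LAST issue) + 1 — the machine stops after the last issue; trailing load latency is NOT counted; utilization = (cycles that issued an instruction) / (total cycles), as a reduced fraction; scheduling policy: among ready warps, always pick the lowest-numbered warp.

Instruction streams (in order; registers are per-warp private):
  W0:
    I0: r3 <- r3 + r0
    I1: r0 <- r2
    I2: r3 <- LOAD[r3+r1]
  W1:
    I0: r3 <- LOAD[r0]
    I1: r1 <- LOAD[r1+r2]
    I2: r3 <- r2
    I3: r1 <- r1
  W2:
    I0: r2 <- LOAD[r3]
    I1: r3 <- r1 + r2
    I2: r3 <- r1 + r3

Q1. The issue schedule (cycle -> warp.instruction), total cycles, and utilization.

cycle 0: W0.I0
cycle 1: W0.I1
cycle 2: W0.I2
cycle 3: W1.I0
cycle 4: W1.I1
cycle 5: W1.I2
cycle 6: W1.I3
cycle 7: W2.I0
cycle 8: idle
cycle 9: W2.I1
cycle 10: W2.I2

Answer: 11 cycles, utilization 10/11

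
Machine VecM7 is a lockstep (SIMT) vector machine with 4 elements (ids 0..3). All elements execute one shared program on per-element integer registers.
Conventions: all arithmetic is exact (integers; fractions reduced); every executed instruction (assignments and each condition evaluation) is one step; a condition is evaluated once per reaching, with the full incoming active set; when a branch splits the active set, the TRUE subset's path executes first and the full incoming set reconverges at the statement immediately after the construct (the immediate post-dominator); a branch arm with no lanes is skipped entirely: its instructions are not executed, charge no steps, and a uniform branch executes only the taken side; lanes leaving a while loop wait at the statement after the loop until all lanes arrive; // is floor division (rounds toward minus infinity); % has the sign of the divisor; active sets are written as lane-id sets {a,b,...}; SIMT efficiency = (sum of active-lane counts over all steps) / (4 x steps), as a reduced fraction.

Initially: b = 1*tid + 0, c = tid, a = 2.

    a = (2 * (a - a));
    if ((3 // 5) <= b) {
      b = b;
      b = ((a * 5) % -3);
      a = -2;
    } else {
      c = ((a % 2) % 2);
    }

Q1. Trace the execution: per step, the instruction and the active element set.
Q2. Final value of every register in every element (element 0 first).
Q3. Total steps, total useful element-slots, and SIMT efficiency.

step 0: a <- (2 * (a - a))           {0,1,2,3}
step 1: eval ((3 // 5) <= b)         {0,1,2,3}
step 2: b <- b                       {0,1,2,3}
step 3: b <- ((a * 5) % -3)          {0,1,2,3}
step 4: a <- -2                      {0,1,2,3}

Answer: 5 steps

b: 0,0,0,0
c: 0,1,2,3
a: -2,-2,-2,-2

steps = 5; useful = 20; efficiency = 20/20 = 1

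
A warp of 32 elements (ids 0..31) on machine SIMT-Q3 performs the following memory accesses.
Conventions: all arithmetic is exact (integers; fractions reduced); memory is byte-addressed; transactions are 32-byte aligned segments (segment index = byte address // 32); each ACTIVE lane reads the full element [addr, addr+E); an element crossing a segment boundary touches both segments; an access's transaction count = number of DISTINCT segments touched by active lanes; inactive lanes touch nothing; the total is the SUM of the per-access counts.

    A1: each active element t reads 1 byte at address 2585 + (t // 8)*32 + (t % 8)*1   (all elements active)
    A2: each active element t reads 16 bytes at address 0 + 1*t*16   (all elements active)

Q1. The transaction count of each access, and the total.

A1: 5 transactions
A2: 16 transactions

Answer: 5,16; total 21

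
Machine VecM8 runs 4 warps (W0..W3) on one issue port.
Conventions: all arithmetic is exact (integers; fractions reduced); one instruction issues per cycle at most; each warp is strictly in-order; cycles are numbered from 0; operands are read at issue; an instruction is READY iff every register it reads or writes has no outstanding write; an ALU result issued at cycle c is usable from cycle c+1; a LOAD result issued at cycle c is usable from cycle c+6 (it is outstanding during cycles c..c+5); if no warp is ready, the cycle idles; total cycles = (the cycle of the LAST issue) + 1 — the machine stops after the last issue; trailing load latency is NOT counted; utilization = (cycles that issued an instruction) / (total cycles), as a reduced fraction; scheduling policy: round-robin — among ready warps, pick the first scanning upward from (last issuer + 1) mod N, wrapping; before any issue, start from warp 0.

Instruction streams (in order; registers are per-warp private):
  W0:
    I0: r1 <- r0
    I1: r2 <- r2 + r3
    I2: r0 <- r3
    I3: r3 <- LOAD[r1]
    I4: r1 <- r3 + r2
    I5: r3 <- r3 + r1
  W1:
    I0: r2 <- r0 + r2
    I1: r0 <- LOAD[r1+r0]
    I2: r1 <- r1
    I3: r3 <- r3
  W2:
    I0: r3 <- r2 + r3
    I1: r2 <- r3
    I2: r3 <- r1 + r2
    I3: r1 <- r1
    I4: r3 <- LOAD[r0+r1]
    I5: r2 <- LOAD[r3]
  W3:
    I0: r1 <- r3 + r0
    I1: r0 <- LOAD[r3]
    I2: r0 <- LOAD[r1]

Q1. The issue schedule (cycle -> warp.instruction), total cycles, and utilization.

cycle 0: W0.I0
cycle 1: W1.I0
cycle 2: W2.I0
cycle 3: W3.I0
cycle 4: W0.I1
cycle 5: W1.I1
cycle 6: W2.I1
cycle 7: W3.I1
cycle 8: W0.I2
cycle 9: W1.I2
cycle 10: W2.I2
cycle 11: W0.I3
cycle 12: W1.I3
cycle 13: W2.I3
cycle 14: W3.I2
cycle 15: W2.I4
cycle 16: idle
cycle 17: W0.I4
cycle 18: W0.I5
cycle 19: idle
cycle 20: idle
cycle 21: W2.I5

Answer: 22 cycles, utilization 19/22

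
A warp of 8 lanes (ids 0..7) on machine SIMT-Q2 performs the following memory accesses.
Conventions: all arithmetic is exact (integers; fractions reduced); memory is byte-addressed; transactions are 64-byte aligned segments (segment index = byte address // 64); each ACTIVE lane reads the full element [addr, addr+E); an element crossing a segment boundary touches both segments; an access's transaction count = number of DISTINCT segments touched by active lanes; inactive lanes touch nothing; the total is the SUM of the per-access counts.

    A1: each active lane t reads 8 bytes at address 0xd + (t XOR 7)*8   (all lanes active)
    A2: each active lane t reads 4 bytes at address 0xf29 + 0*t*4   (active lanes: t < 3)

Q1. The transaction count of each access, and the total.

A1: 2 transactions
A2: 1 transaction

Answer: 2,1; total 3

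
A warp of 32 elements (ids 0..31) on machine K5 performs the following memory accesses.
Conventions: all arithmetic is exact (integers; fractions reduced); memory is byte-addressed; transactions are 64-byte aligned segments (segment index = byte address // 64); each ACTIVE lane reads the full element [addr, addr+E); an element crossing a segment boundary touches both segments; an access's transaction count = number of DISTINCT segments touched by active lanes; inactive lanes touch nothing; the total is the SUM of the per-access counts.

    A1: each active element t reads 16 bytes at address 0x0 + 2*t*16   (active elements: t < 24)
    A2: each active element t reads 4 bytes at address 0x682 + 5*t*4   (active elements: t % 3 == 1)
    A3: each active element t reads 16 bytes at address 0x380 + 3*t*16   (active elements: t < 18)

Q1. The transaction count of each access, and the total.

A1: 12 transactions
A2: 10 transactions
A3: 13 transactions

Answer: 12,10,13; total 35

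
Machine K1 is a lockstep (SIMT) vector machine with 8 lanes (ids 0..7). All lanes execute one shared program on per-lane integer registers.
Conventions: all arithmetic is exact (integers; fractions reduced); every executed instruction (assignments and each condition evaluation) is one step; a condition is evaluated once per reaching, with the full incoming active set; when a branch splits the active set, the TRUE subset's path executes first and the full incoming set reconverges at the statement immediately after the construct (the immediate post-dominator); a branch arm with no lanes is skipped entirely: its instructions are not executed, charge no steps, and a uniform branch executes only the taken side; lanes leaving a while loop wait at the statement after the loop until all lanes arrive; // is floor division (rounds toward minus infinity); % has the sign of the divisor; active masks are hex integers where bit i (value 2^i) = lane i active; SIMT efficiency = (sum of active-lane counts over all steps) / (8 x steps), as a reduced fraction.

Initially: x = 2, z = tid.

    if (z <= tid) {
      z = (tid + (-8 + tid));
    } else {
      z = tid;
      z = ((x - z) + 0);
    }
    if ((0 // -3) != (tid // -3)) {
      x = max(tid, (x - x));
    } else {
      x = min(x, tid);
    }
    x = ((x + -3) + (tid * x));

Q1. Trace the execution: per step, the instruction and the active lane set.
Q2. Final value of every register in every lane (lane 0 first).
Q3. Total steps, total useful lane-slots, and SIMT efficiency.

step 0: eval (z <= tid)              0xff
step 1: z <- (tid + (-8 + tid))      0xff
step 2: eval ((0 // -3) != (tid // -3)) 0xff
step 3: x <- max(tid, (x - x))       0xfe
step 4: x <- min(x, tid)             0x01
step 5: x <- ((x + -3) + (tid * x))  0xff

Answer: 6 steps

x: -3,-1,3,9,17,27,39,53
z: -8,-6,-4,-2,0,2,4,6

steps = 6; useful = 40; efficiency = 40/48 = 5/6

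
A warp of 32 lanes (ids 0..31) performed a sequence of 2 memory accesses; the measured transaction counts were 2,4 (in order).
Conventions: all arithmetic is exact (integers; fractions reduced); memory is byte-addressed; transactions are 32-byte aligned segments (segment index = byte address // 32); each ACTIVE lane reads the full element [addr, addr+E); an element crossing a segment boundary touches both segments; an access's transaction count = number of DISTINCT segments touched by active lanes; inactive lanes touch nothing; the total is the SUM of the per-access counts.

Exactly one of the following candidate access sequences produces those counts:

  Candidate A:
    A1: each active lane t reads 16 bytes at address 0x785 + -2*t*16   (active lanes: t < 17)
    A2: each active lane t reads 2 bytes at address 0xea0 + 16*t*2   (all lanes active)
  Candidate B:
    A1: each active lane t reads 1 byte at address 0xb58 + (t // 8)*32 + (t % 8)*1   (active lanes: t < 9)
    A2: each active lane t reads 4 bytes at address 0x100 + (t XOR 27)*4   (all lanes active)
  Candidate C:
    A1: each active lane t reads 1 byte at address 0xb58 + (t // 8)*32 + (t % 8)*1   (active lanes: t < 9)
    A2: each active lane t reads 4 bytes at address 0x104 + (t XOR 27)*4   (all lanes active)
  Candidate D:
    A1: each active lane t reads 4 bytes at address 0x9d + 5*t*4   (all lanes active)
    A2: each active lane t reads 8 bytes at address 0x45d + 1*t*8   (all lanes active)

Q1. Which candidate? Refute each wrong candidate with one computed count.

A: A1 gives 17 transactions, not 2
C: A2 gives 5 transactions, not 4
D: A1 gives 21 transactions, not 2
B: all counts match (2,4)

Answer: B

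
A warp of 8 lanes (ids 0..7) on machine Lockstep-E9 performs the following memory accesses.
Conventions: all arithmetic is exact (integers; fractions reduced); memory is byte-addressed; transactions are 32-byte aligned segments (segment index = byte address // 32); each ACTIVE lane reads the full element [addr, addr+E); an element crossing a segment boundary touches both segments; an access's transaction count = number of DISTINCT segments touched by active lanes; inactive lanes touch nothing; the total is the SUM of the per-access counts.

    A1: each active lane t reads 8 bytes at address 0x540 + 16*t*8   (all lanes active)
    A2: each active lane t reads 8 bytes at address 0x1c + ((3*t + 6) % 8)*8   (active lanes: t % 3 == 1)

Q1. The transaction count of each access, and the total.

A1: 8 transactions
A2: 1 transaction

Answer: 8,1; total 9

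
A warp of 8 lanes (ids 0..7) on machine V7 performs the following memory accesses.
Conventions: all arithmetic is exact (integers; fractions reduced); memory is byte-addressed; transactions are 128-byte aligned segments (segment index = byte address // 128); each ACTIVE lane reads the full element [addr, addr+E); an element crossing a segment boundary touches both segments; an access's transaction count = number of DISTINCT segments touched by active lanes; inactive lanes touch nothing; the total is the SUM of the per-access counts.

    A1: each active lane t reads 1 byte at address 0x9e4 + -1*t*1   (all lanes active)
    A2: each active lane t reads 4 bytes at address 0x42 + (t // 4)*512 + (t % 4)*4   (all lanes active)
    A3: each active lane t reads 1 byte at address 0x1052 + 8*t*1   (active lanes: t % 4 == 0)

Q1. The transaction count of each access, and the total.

A1: 1 transaction
A2: 2 transactions
A3: 1 transaction

Answer: 1,2,1; total 4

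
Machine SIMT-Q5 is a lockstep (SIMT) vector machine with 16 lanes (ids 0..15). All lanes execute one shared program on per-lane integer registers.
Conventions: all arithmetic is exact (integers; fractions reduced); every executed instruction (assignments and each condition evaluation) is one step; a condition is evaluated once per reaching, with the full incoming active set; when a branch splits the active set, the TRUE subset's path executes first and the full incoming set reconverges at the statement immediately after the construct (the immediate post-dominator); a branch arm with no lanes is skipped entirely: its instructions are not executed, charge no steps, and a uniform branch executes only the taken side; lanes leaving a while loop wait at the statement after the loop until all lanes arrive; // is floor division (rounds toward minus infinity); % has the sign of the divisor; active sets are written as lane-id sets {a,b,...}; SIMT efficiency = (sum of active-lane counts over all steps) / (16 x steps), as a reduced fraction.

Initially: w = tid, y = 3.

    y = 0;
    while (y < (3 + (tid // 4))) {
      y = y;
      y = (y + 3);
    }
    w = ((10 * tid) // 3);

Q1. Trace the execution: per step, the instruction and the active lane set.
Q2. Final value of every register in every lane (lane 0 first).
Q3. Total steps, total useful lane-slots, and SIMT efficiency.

step 0: y <- 0                       {0,1,2,3,4,5,6,7,8,9,10,11,12,13,14,15}
step 1: eval (y < (3 + (tid // 4)))  {0,1,2,3,4,5,6,7,8,9,10,11,12,13,14,15}
step 2: y <- y                       {0,1,2,3,4,5,6,7,8,9,10,11,12,13,14,15}
step 3: y <- (y + 3)                 {0,1,2,3,4,5,6,7,8,9,10,11,12,13,14,15}
step 4: eval (y < (3 + (tid // 4)))  {0,1,2,3,4,5,6,7,8,9,10,11,12,13,14,15}
step 5: y <- y                       {4,5,6,7,8,9,10,11,12,13,14,15}
step 6: y <- (y + 3)                 {4,5,6,7,8,9,10,11,12,13,14,15}
step 7: eval (y < (3 + (tid // 4)))  {4,5,6,7,8,9,10,11,12,13,14,15}
step 8: w <- ((10 * tid) // 3)       {0,1,2,3,4,5,6,7,8,9,10,11,12,13,14,15}

Answer: 9 steps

w: 0,3,6,10,13,16,20,23,26,30,33,36,40,43,46,50
y: 3,3,3,3,6,6,6,6,6,6,6,6,6,6,6,6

steps = 9; useful = 132; efficiency = 132/144 = 11/12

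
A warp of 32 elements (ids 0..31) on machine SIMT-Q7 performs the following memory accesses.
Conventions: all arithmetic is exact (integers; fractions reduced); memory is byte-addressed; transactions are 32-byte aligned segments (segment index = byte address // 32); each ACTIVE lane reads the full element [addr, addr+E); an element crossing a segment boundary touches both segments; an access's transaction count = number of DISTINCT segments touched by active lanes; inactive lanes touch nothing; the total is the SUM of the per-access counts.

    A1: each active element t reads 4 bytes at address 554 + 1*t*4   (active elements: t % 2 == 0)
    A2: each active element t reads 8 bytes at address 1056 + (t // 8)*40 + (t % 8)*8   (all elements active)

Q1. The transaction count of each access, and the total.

A1: 5 transactions
A2: 6 transactions

Answer: 5,6; total 11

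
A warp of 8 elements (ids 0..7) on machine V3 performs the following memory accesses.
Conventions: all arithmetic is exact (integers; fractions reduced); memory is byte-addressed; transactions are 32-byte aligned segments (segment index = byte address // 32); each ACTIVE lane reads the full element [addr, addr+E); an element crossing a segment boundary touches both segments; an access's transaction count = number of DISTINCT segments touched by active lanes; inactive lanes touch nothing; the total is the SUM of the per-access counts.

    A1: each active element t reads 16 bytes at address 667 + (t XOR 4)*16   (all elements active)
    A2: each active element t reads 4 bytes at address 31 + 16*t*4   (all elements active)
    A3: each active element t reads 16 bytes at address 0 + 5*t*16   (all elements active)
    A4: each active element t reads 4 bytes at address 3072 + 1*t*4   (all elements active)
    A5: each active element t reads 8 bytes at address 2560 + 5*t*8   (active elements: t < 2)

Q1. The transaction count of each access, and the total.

A1: 5 transactions
A2: 16 transactions
A3: 8 transactions
A4: 1 transaction
A5: 2 transactions

Answer: 5,16,8,1,2; total 32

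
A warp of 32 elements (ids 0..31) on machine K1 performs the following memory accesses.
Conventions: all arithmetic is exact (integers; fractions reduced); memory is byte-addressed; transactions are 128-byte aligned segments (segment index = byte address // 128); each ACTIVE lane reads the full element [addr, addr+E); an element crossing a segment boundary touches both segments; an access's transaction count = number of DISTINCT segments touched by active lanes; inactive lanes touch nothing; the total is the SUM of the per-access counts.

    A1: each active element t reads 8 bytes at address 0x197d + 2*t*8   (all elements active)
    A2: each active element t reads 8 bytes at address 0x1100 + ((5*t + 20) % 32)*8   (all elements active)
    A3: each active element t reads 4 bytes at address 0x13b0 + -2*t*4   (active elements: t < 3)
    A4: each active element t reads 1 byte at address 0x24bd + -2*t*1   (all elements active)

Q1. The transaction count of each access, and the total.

A1: 5 transactions
A2: 2 transactions
A3: 1 transaction
A4: 2 transactions

Answer: 5,2,1,2; total 10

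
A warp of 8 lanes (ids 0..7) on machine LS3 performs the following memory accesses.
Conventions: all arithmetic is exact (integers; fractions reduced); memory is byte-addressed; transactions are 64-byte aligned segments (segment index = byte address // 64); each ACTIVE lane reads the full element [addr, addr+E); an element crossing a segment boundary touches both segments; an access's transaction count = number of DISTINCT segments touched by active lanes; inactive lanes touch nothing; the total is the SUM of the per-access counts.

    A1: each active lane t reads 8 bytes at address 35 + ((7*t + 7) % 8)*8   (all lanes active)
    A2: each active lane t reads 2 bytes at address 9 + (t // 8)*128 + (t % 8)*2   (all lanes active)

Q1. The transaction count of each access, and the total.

A1: 2 transactions
A2: 1 transaction

Answer: 2,1; total 3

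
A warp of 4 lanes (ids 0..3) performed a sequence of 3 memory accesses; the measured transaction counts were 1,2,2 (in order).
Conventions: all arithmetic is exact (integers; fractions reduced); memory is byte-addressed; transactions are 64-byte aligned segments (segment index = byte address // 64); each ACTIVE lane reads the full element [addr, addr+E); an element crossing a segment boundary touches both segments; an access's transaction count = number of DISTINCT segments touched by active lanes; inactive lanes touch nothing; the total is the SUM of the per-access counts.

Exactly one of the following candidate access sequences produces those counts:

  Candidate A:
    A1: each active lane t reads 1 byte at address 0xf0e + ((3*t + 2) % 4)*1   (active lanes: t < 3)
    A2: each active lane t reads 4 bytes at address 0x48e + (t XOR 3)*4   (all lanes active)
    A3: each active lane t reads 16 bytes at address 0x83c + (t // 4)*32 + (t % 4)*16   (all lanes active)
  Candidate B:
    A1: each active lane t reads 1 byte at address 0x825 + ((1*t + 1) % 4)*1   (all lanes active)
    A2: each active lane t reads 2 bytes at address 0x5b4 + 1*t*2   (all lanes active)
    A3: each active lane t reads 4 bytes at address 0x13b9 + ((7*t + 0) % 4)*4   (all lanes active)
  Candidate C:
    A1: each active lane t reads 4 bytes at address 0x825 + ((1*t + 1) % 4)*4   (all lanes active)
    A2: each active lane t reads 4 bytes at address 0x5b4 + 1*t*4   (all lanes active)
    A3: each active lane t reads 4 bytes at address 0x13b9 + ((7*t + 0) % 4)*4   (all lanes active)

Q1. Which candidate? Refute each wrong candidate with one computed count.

A: A2 gives 1 transaction, not 2
B: A2 gives 1 transaction, not 2
C: all counts match (1,2,2)

Answer: C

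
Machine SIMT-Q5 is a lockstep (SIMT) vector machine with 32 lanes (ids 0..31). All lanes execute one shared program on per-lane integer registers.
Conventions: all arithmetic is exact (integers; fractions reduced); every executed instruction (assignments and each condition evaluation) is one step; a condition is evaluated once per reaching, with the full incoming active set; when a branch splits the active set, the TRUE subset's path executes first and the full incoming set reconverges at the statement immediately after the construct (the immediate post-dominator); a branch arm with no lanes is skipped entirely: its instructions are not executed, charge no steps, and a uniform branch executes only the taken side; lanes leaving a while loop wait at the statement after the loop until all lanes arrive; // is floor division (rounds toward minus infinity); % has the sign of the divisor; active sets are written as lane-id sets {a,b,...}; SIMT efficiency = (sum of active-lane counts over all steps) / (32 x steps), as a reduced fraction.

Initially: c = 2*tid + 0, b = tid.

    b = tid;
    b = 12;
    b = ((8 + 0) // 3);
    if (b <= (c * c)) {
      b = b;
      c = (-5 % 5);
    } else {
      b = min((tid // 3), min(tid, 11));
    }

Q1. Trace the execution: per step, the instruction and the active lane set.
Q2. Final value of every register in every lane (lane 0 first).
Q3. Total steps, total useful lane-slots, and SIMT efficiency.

step 0: b <- tid                     {0,1,2,3,4,5,6,7,8,9,10,11,12,13,14,15,16,17,18,19,20,21,22,23,24,25,26,27,28,29,30,31}
step 1: b <- 12                      {0,1,2,3,4,5,6,7,8,9,10,11,12,13,14,15,16,17,18,19,20,21,22,23,24,25,26,27,28,29,30,31}
step 2: b <- ((8 + 0) // 3)          {0,1,2,3,4,5,6,7,8,9,10,11,12,13,14,15,16,17,18,19,20,21,22,23,24,25,26,27,28,29,30,31}
step 3: eval (b <= (c * c))          {0,1,2,3,4,5,6,7,8,9,10,11,12,13,14,15,16,17,18,19,20,21,22,23,24,25,26,27,28,29,30,31}
step 4: b <- b                       {1,2,3,4,5,6,7,8,9,10,11,12,13,14,15,16,17,18,19,20,21,22,23,24,25,26,27,28,29,30,31}
step 5: c <- (-5 % 5)                {1,2,3,4,5,6,7,8,9,10,11,12,13,14,15,16,17,18,19,20,21,22,23,24,25,26,27,28,29,30,31}
step 6: b <- min((tid // 3), min(tid, 11)) {0}

Answer: 7 steps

c: 0,0,0,0,0,0,0,0,0,0,0,0,0,0,0,0,0,0,0,0,0,0,0,0,0,0,0,0,0,0,0,0
b: 0,2,2,2,2,2,2,2,2,2,2,2,2,2,2,2,2,2,2,2,2,2,2,2,2,2,2,2,2,2,2,2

steps = 7; useful = 191; efficiency = 191/224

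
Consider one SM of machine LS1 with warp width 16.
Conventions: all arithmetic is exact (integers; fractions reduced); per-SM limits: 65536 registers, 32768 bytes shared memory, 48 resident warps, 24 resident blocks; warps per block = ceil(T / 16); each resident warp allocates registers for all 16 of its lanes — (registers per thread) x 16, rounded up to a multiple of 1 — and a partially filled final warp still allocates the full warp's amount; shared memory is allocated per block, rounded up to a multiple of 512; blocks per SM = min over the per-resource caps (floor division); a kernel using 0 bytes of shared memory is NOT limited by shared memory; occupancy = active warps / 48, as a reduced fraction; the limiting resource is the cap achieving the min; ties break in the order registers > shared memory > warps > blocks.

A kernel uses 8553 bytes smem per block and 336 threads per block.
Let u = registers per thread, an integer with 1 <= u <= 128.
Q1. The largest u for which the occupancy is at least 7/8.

Answer: u = 97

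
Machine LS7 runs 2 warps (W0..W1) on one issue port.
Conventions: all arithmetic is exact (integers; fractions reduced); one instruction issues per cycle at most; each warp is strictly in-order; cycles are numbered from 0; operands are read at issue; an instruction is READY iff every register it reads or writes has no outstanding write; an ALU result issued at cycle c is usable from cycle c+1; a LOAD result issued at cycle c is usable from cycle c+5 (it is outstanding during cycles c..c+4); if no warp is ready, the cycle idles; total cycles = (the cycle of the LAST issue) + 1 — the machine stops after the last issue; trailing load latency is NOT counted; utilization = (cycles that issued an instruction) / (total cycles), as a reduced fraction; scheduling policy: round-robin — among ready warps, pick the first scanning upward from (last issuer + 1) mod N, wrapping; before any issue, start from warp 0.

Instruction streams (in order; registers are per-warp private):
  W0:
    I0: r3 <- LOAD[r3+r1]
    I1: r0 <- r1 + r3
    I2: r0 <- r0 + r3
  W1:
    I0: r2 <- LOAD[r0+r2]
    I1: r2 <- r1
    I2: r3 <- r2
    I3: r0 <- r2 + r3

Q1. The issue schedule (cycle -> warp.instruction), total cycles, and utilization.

cycle 0: W0.I0
cycle 1: W1.I0
cycle 2: idle
cycle 3: idle
cycle 4: idle
cycle 5: W0.I1
cycle 6: W1.I1
cycle 7: W0.I2
cycle 8: W1.I2
cycle 9: W1.I3

Answer: 10 cycles, utilization 7/10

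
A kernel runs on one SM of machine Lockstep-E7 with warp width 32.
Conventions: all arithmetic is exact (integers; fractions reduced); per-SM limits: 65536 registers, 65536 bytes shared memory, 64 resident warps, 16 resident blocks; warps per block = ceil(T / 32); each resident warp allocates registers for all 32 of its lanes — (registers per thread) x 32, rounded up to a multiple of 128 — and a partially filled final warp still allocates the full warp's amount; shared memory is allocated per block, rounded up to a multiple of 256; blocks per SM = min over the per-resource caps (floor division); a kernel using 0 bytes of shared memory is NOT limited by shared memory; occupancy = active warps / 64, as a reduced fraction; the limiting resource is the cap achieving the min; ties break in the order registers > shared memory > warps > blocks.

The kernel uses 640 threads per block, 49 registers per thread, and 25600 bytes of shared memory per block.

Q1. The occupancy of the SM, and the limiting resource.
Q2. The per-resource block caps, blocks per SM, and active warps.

Answer: occupancy 5/16, limited by registers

registers: 1 block
shared memory: 2 blocks
warps: 3 blocks
blocks: 16 blocks

Answer: 1 block, 20 active warps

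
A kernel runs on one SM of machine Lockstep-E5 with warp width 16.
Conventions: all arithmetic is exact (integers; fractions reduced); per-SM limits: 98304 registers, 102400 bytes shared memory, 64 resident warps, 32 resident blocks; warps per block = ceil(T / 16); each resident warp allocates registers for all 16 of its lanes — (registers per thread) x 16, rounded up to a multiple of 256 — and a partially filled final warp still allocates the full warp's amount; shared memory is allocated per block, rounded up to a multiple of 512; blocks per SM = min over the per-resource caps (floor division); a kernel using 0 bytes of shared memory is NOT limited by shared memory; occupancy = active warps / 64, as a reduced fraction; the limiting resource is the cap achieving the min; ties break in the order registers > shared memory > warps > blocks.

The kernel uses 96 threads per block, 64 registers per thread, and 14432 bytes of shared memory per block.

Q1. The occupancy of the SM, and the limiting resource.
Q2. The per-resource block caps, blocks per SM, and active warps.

Answer: occupancy 9/16, limited by shared memory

registers: 16 blocks
shared memory: 6 blocks
warps: 10 blocks
blocks: 32 blocks

Answer: 6 blocks, 36 active warps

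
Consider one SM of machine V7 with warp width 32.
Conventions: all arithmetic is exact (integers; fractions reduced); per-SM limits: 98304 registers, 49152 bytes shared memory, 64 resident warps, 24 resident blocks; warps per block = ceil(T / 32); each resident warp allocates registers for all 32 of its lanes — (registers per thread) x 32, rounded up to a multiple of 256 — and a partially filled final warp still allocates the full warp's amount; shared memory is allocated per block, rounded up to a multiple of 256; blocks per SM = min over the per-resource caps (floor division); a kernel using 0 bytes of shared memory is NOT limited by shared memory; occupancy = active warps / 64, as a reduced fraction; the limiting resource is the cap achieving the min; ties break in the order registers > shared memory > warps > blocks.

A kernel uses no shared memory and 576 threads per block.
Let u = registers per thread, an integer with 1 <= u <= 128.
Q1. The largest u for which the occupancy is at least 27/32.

Answer: u = 56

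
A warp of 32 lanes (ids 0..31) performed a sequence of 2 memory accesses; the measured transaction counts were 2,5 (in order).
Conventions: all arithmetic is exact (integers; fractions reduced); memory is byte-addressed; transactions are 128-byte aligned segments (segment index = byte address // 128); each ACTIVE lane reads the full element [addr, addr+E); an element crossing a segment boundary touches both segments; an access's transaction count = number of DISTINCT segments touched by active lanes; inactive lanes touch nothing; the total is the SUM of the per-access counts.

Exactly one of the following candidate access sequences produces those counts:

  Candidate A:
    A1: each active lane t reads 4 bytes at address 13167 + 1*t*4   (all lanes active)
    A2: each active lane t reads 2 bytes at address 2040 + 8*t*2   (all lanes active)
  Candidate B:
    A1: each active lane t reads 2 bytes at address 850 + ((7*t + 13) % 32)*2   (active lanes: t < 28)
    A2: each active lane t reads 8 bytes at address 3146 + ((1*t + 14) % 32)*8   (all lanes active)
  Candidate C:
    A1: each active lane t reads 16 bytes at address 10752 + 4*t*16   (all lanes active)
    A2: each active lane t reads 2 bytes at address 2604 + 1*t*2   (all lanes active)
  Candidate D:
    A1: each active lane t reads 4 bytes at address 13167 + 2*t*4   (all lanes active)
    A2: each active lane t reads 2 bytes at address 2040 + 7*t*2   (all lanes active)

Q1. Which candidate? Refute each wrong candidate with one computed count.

B: A2 gives 3 transactions, not 5
C: A1 gives 16 transactions, not 2
D: A1 gives 3 transactions, not 2
A: all counts match (2,5)

Answer: A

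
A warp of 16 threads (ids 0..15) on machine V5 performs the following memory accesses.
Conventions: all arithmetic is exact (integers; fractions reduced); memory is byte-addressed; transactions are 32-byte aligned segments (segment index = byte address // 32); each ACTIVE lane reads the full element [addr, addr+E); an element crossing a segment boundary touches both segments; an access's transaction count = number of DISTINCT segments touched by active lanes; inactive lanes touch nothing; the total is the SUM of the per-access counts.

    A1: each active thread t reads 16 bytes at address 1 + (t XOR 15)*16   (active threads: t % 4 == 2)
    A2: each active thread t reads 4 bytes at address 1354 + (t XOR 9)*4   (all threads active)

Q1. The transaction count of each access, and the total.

A1: 8 transactions
A2: 3 transactions

Answer: 8,3; total 11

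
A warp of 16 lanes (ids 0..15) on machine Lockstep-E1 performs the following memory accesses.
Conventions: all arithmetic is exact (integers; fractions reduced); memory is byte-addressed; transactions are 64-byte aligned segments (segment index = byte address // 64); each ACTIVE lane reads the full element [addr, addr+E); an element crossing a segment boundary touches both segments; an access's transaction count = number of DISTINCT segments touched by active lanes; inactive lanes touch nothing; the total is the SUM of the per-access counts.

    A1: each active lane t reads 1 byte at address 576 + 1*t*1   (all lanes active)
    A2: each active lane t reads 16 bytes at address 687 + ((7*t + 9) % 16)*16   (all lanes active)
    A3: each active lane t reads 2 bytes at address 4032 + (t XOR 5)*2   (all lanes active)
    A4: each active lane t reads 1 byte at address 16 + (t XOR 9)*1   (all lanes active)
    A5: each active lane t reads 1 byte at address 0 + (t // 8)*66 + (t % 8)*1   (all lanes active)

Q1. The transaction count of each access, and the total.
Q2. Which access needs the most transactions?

A1: 1 transaction
A2: 5 transactions
A3: 1 transaction
A4: 1 transaction
A5: 2 transactions

Answer: 1,5,1,1,2; total 10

Answer: A2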